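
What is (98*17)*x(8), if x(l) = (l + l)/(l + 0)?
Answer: 3332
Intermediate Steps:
x(l) = 2 (x(l) = (2*l)/l = 2)
(98*17)*x(8) = (98*17)*2 = 1666*2 = 3332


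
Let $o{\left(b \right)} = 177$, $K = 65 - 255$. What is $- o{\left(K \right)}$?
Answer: $-177$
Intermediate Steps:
$K = -190$
$- o{\left(K \right)} = \left(-1\right) 177 = -177$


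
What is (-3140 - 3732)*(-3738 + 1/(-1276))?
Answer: 8194325702/319 ≈ 2.5688e+7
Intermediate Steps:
(-3140 - 3732)*(-3738 + 1/(-1276)) = -6872*(-3738 - 1/1276) = -6872*(-4769689/1276) = 8194325702/319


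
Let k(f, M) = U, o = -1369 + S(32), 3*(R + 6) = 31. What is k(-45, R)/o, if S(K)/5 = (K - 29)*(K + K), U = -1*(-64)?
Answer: -64/409 ≈ -0.15648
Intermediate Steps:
R = 13/3 (R = -6 + (⅓)*31 = -6 + 31/3 = 13/3 ≈ 4.3333)
U = 64
S(K) = 10*K*(-29 + K) (S(K) = 5*((K - 29)*(K + K)) = 5*((-29 + K)*(2*K)) = 5*(2*K*(-29 + K)) = 10*K*(-29 + K))
o = -409 (o = -1369 + 10*32*(-29 + 32) = -1369 + 10*32*3 = -1369 + 960 = -409)
k(f, M) = 64
k(-45, R)/o = 64/(-409) = 64*(-1/409) = -64/409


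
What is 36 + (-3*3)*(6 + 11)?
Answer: -117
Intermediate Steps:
36 + (-3*3)*(6 + 11) = 36 - 9*17 = 36 - 153 = -117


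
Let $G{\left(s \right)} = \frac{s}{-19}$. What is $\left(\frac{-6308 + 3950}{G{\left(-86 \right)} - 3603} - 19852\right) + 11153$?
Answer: $- \frac{594714527}{68371} \approx -8698.3$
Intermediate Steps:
$G{\left(s \right)} = - \frac{s}{19}$ ($G{\left(s \right)} = s \left(- \frac{1}{19}\right) = - \frac{s}{19}$)
$\left(\frac{-6308 + 3950}{G{\left(-86 \right)} - 3603} - 19852\right) + 11153 = \left(\frac{-6308 + 3950}{\left(- \frac{1}{19}\right) \left(-86\right) - 3603} - 19852\right) + 11153 = \left(- \frac{2358}{\frac{86}{19} - 3603} - 19852\right) + 11153 = \left(- \frac{2358}{- \frac{68371}{19}} - 19852\right) + 11153 = \left(\left(-2358\right) \left(- \frac{19}{68371}\right) - 19852\right) + 11153 = \left(\frac{44802}{68371} - 19852\right) + 11153 = - \frac{1357256290}{68371} + 11153 = - \frac{594714527}{68371}$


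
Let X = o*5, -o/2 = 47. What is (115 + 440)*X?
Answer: -260850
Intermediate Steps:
o = -94 (o = -2*47 = -94)
X = -470 (X = -94*5 = -470)
(115 + 440)*X = (115 + 440)*(-470) = 555*(-470) = -260850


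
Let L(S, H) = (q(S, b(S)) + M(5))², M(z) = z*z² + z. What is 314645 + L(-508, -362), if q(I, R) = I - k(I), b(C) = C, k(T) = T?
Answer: 331545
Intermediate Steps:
M(z) = z + z³ (M(z) = z³ + z = z + z³)
q(I, R) = 0 (q(I, R) = I - I = 0)
L(S, H) = 16900 (L(S, H) = (0 + (5 + 5³))² = (0 + (5 + 125))² = (0 + 130)² = 130² = 16900)
314645 + L(-508, -362) = 314645 + 16900 = 331545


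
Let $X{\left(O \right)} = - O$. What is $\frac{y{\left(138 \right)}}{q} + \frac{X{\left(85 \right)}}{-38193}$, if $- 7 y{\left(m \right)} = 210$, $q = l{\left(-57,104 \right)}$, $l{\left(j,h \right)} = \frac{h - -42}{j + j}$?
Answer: $\frac{65316235}{2788089} \approx 23.427$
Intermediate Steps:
$l{\left(j,h \right)} = \frac{42 + h}{2 j}$ ($l{\left(j,h \right)} = \frac{h + 42}{2 j} = \left(42 + h\right) \frac{1}{2 j} = \frac{42 + h}{2 j}$)
$q = - \frac{73}{57}$ ($q = \frac{42 + 104}{2 \left(-57\right)} = \frac{1}{2} \left(- \frac{1}{57}\right) 146 = - \frac{73}{57} \approx -1.2807$)
$y{\left(m \right)} = -30$ ($y{\left(m \right)} = \left(- \frac{1}{7}\right) 210 = -30$)
$\frac{y{\left(138 \right)}}{q} + \frac{X{\left(85 \right)}}{-38193} = - \frac{30}{- \frac{73}{57}} + \frac{\left(-1\right) 85}{-38193} = \left(-30\right) \left(- \frac{57}{73}\right) - - \frac{85}{38193} = \frac{1710}{73} + \frac{85}{38193} = \frac{65316235}{2788089}$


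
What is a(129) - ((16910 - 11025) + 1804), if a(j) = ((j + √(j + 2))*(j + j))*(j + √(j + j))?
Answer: 4285689 + 258*√33798 + 33282*√131 + 33282*√258 ≈ 5.2486e+6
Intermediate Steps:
a(j) = 2*j*(j + √(2 + j))*(j + √2*√j) (a(j) = ((j + √(2 + j))*(2*j))*(j + √(2*j)) = (2*j*(j + √(2 + j)))*(j + √2*√j) = 2*j*(j + √(2 + j))*(j + √2*√j))
a(129) - ((16910 - 11025) + 1804) = (2*129³ + 2*√2*129^(5/2) + 2*129²*√(2 + 129) + 2*√2*129^(3/2)*√(2 + 129)) - ((16910 - 11025) + 1804) = (2*2146689 + 2*√2*(16641*√129) + 2*16641*√131 + 2*√2*(129*√129)*√131) - (5885 + 1804) = (4293378 + 33282*√258 + 33282*√131 + 258*√33798) - 1*7689 = (4293378 + 258*√33798 + 33282*√131 + 33282*√258) - 7689 = 4285689 + 258*√33798 + 33282*√131 + 33282*√258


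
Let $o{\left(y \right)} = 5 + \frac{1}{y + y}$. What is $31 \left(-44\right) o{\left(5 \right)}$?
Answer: $- \frac{34782}{5} \approx -6956.4$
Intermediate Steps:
$o{\left(y \right)} = 5 + \frac{1}{2 y}$
$31 \left(-44\right) o{\left(5 \right)} = 31 \left(-44\right) \left(5 + \frac{1}{2 \cdot 5}\right) = - 1364 \left(5 + \frac{1}{2} \cdot \frac{1}{5}\right) = - 1364 \left(5 + \frac{1}{10}\right) = \left(-1364\right) \frac{51}{10} = - \frac{34782}{5}$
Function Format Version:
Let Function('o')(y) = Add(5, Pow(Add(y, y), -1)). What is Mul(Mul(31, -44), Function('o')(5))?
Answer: Rational(-34782, 5) ≈ -6956.4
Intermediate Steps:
Function('o')(y) = Add(5, Mul(Rational(1, 2), Pow(y, -1))) (Function('o')(y) = Add(5, Pow(Mul(2, y), -1)) = Add(5, Mul(Rational(1, 2), Pow(y, -1))))
Mul(Mul(31, -44), Function('o')(5)) = Mul(Mul(31, -44), Add(5, Mul(Rational(1, 2), Pow(5, -1)))) = Mul(-1364, Add(5, Mul(Rational(1, 2), Rational(1, 5)))) = Mul(-1364, Add(5, Rational(1, 10))) = Mul(-1364, Rational(51, 10)) = Rational(-34782, 5)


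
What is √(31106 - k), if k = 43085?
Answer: 33*I*√11 ≈ 109.45*I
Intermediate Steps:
√(31106 - k) = √(31106 - 1*43085) = √(31106 - 43085) = √(-11979) = 33*I*√11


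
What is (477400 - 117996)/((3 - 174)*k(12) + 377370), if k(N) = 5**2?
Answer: 359404/373095 ≈ 0.96330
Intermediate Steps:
k(N) = 25
(477400 - 117996)/((3 - 174)*k(12) + 377370) = (477400 - 117996)/((3 - 174)*25 + 377370) = 359404/(-171*25 + 377370) = 359404/(-4275 + 377370) = 359404/373095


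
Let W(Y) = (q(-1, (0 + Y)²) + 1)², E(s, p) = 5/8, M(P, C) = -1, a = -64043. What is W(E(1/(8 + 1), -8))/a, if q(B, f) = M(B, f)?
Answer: 0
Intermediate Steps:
E(s, p) = 5/8 (E(s, p) = 5*(⅛) = 5/8)
q(B, f) = -1
W(Y) = 0 (W(Y) = (-1 + 1)² = 0² = 0)
W(E(1/(8 + 1), -8))/a = 0/(-64043) = 0*(-1/64043) = 0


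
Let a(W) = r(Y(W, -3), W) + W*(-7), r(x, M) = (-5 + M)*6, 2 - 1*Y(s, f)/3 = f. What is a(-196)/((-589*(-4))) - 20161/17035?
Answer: -22335753/20067230 ≈ -1.1130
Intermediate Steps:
Y(s, f) = 6 - 3*f
r(x, M) = -30 + 6*M
a(W) = -30 - W (a(W) = (-30 + 6*W) + W*(-7) = (-30 + 6*W) - 7*W = -30 - W)
a(-196)/((-589*(-4))) - 20161/17035 = (-30 - 1*(-196))/((-589*(-4))) - 20161/17035 = (-30 + 196)/2356 - 20161*1/17035 = 166*(1/2356) - 20161/17035 = 83/1178 - 20161/17035 = -22335753/20067230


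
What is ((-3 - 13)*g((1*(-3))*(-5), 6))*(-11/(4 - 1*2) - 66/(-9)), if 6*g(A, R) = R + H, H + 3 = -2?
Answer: -44/9 ≈ -4.8889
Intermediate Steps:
H = -5 (H = -3 - 2 = -5)
g(A, R) = -5/6 + R/6 (g(A, R) = (R - 5)/6 = (-5 + R)/6 = -5/6 + R/6)
((-3 - 13)*g((1*(-3))*(-5), 6))*(-11/(4 - 1*2) - 66/(-9)) = ((-3 - 13)*(-5/6 + (1/6)*6))*(-11/(4 - 1*2) - 66/(-9)) = (-16*(-5/6 + 1))*(-11/(4 - 2) - 66*(-1/9)) = (-16*1/6)*(-11/2 + 22/3) = -8*(-11*1/2 + 22/3)/3 = -8*(-11/2 + 22/3)/3 = -8/3*11/6 = -44/9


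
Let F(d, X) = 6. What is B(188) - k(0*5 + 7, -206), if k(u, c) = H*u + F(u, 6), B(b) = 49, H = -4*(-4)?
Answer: -69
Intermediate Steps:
H = 16
k(u, c) = 6 + 16*u (k(u, c) = 16*u + 6 = 6 + 16*u)
B(188) - k(0*5 + 7, -206) = 49 - (6 + 16*(0*5 + 7)) = 49 - (6 + 16*(0 + 7)) = 49 - (6 + 16*7) = 49 - (6 + 112) = 49 - 1*118 = 49 - 118 = -69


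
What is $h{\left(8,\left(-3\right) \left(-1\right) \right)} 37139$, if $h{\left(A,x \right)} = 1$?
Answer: $37139$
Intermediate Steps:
$h{\left(8,\left(-3\right) \left(-1\right) \right)} 37139 = 1 \cdot 37139 = 37139$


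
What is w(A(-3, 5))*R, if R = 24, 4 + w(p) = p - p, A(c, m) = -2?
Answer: -96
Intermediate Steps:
w(p) = -4 (w(p) = -4 + (p - p) = -4 + 0 = -4)
w(A(-3, 5))*R = -4*24 = -96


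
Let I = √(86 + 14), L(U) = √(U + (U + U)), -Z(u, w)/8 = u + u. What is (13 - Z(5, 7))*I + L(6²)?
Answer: 930 + 6*√3 ≈ 940.39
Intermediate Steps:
Z(u, w) = -16*u (Z(u, w) = -8*(u + u) = -16*u)
L(U) = √3*√U (L(U) = √(U + 2*U) = √(3*U) = √3*√U)
I = 10 (I = √100 = 10)
(13 - Z(5, 7))*I + L(6²) = (13 - (-16)*5)*10 + √3*√(6²) = (13 - 1*(-80))*10 + √3*√36 = (13 + 80)*10 + √3*6 = 93*10 + 6*√3 = 930 + 6*√3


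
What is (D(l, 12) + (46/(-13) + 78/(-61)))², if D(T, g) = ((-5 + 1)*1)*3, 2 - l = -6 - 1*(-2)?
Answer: 177848896/628849 ≈ 282.82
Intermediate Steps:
l = 6 (l = 2 - (-6 - 1*(-2)) = 2 - (-6 + 2) = 2 - 1*(-4) = 2 + 4 = 6)
D(T, g) = -12 (D(T, g) = -4*1*3 = -4*3 = -12)
(D(l, 12) + (46/(-13) + 78/(-61)))² = (-12 + (46/(-13) + 78/(-61)))² = (-12 + (46*(-1/13) + 78*(-1/61)))² = (-12 + (-46/13 - 78/61))² = (-12 - 3820/793)² = (-13336/793)² = 177848896/628849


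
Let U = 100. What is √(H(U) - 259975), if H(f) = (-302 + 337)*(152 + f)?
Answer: I*√251155 ≈ 501.15*I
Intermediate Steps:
H(f) = 5320 + 35*f (H(f) = 35*(152 + f) = 5320 + 35*f)
√(H(U) - 259975) = √((5320 + 35*100) - 259975) = √((5320 + 3500) - 259975) = √(8820 - 259975) = √(-251155) = I*√251155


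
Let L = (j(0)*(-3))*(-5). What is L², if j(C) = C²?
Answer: 0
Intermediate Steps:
L = 0 (L = (0²*(-3))*(-5) = (0*(-3))*(-5) = 0*(-5) = 0)
L² = 0² = 0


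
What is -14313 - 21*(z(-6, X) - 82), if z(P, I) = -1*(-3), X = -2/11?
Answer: -12654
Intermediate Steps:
X = -2/11 (X = -2*1/11 = -2/11 ≈ -0.18182)
z(P, I) = 3
-14313 - 21*(z(-6, X) - 82) = -14313 - 21*(3 - 82) = -14313 - 21*(-79) = -14313 + 1659 = -12654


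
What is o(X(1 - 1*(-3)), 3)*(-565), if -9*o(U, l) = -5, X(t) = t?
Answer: -2825/9 ≈ -313.89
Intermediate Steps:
o(U, l) = 5/9 (o(U, l) = -⅑*(-5) = 5/9)
o(X(1 - 1*(-3)), 3)*(-565) = (5/9)*(-565) = -2825/9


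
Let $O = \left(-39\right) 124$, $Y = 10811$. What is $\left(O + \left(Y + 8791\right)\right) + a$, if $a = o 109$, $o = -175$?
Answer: $-4309$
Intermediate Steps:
$O = -4836$
$a = -19075$ ($a = \left(-175\right) 109 = -19075$)
$\left(O + \left(Y + 8791\right)\right) + a = \left(-4836 + \left(10811 + 8791\right)\right) - 19075 = \left(-4836 + 19602\right) - 19075 = 14766 - 19075 = -4309$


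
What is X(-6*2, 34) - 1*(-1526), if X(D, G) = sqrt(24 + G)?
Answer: 1526 + sqrt(58) ≈ 1533.6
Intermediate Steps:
X(-6*2, 34) - 1*(-1526) = sqrt(24 + 34) - 1*(-1526) = sqrt(58) + 1526 = 1526 + sqrt(58)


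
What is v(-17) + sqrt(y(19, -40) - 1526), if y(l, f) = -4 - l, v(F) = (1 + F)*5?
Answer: -80 + I*sqrt(1549) ≈ -80.0 + 39.357*I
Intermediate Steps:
v(F) = 5 + 5*F
v(-17) + sqrt(y(19, -40) - 1526) = (5 + 5*(-17)) + sqrt((-4 - 1*19) - 1526) = (5 - 85) + sqrt((-4 - 19) - 1526) = -80 + sqrt(-23 - 1526) = -80 + sqrt(-1549) = -80 + I*sqrt(1549)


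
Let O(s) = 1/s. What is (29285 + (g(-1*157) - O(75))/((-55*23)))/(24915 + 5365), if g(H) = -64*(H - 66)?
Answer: 31560727/32645625 ≈ 0.96677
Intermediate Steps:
g(H) = 4224 - 64*H (g(H) = -64*(-66 + H) = 4224 - 64*H)
(29285 + (g(-1*157) - O(75))/((-55*23)))/(24915 + 5365) = (29285 + ((4224 - (-64)*157) - 1/75)/((-55*23)))/(24915 + 5365) = (29285 + ((4224 - 64*(-157)) - 1*1/75)/(-1265))/30280 = (29285 + ((4224 + 10048) - 1/75)*(-1/1265))*(1/30280) = (29285 + (14272 - 1/75)*(-1/1265))*(1/30280) = (29285 + (1070399/75)*(-1/1265))*(1/30280) = (29285 - 97309/8625)*(1/30280) = (252485816/8625)*(1/30280) = 31560727/32645625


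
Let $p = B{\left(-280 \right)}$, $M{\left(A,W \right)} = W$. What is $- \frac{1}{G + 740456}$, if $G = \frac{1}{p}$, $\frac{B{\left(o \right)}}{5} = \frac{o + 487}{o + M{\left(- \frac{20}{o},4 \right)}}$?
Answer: $- \frac{15}{11106836} \approx -1.3505 \cdot 10^{-6}$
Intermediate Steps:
$B{\left(o \right)} = \frac{5 \left(487 + o\right)}{4 + o}$ ($B{\left(o \right)} = 5 \frac{o + 487}{o + 4} = 5 \frac{487 + o}{4 + o} = \frac{5 \left(487 + o\right)}{4 + o}$)
$p = - \frac{15}{4}$ ($p = \frac{5 \left(487 - 280\right)}{4 - 280} = 5 \frac{1}{-276} \cdot 207 = 5 \left(- \frac{1}{276}\right) 207 = - \frac{15}{4} \approx -3.75$)
$G = - \frac{4}{15}$ ($G = \frac{1}{- \frac{15}{4}} = - \frac{4}{15} \approx -0.26667$)
$- \frac{1}{G + 740456} = - \frac{1}{- \frac{4}{15} + 740456} = - \frac{1}{\frac{11106836}{15}} = \left(-1\right) \frac{15}{11106836} = - \frac{15}{11106836}$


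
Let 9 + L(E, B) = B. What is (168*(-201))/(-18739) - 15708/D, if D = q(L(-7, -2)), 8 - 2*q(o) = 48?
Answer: 10536699/13385 ≈ 787.20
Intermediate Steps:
L(E, B) = -9 + B
q(o) = -20 (q(o) = 4 - ½*48 = 4 - 24 = -20)
D = -20
(168*(-201))/(-18739) - 15708/D = (168*(-201))/(-18739) - 15708/(-20) = -33768*(-1/18739) - 15708*(-1/20) = 4824/2677 + 3927/5 = 10536699/13385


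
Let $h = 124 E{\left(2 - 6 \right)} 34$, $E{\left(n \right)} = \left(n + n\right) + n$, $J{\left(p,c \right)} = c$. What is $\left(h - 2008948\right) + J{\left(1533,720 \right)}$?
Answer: $-2058820$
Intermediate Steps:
$E{\left(n \right)} = 3 n$ ($E{\left(n \right)} = 2 n + n = 3 n$)
$h = -50592$ ($h = 124 \cdot 3 \left(2 - 6\right) 34 = 124 \cdot 3 \left(-4\right) 34 = 124 \left(-12\right) 34 = \left(-1488\right) 34 = -50592$)
$\left(h - 2008948\right) + J{\left(1533,720 \right)} = \left(-50592 - 2008948\right) + 720 = -2059540 + 720 = -2058820$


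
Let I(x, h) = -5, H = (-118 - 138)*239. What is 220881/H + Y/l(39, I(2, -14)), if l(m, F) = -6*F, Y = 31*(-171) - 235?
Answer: -172670527/917760 ≈ -188.14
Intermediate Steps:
H = -61184 (H = -256*239 = -61184)
Y = -5536 (Y = -5301 - 235 = -5536)
220881/H + Y/l(39, I(2, -14)) = 220881/(-61184) - 5536/((-6*(-5))) = 220881*(-1/61184) - 5536/30 = -220881/61184 - 5536*1/30 = -220881/61184 - 2768/15 = -172670527/917760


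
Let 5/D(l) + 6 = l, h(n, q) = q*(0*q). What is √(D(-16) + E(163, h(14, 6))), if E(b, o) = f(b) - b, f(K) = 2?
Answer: I*√78034/22 ≈ 12.698*I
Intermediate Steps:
h(n, q) = 0 (h(n, q) = q*0 = 0)
D(l) = 5/(-6 + l)
E(b, o) = 2 - b
√(D(-16) + E(163, h(14, 6))) = √(5/(-6 - 16) + (2 - 1*163)) = √(5/(-22) + (2 - 163)) = √(5*(-1/22) - 161) = √(-5/22 - 161) = √(-3547/22) = I*√78034/22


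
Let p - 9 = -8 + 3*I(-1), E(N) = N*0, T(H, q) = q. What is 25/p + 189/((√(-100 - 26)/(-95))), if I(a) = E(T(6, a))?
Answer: 25 + 855*I*√14/2 ≈ 25.0 + 1599.6*I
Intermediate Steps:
E(N) = 0
I(a) = 0
p = 1 (p = 9 + (-8 + 3*0) = 9 + (-8 + 0) = 9 - 8 = 1)
25/p + 189/((√(-100 - 26)/(-95))) = 25/1 + 189/((√(-100 - 26)/(-95))) = 25*1 + 189/((√(-126)*(-1/95))) = 25 + 189/(((3*I*√14)*(-1/95))) = 25 + 189/((-3*I*√14/95)) = 25 + 189*(95*I*√14/42) = 25 + 855*I*√14/2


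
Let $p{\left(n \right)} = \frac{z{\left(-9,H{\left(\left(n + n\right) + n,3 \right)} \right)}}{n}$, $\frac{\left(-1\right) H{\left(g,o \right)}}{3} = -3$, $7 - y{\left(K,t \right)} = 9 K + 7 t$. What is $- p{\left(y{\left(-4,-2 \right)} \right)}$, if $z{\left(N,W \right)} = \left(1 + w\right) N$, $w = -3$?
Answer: $- \frac{6}{19} \approx -0.31579$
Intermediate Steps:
$y{\left(K,t \right)} = 7 - 9 K - 7 t$ ($y{\left(K,t \right)} = 7 - \left(9 K + 7 t\right) = 7 - \left(7 t + 9 K\right) = 7 - 9 K - 7 t$)
$H{\left(g,o \right)} = 9$ ($H{\left(g,o \right)} = \left(-3\right) \left(-3\right) = 9$)
$z{\left(N,W \right)} = - 2 N$ ($z{\left(N,W \right)} = \left(1 - 3\right) N = - 2 N$)
$p{\left(n \right)} = \frac{18}{n}$ ($p{\left(n \right)} = \frac{\left(-2\right) \left(-9\right)}{n} = \frac{18}{n}$)
$- p{\left(y{\left(-4,-2 \right)} \right)} = - \frac{18}{7 - -36 - -14} = - \frac{18}{7 + 36 + 14} = - \frac{18}{57} = \left(-1\right) \frac{6}{19} = - \frac{6}{19}$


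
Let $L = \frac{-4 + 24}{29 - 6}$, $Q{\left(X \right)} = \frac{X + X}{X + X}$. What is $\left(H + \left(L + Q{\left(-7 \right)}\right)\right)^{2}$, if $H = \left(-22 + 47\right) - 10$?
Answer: $\frac{150544}{529} \approx 284.58$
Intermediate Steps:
$Q{\left(X \right)} = 1$ ($Q{\left(X \right)} = \frac{2 X}{2 X} = 2 X \frac{1}{2 X} = 1$)
$L = \frac{20}{23} \approx 0.86957$
$H = 15$ ($H = 25 - 10 = 15$)
$\left(H + \left(L + Q{\left(-7 \right)}\right)\right)^{2} = \left(15 + \left(\frac{20}{23} + 1\right)\right)^{2} = \left(15 + \frac{43}{23}\right)^{2} = \left(\frac{388}{23}\right)^{2} = \frac{150544}{529}$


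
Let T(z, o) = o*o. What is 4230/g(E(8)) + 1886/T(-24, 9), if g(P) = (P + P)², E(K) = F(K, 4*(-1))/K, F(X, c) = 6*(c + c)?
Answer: 34123/648 ≈ 52.659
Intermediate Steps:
T(z, o) = o²
F(X, c) = 12*c (F(X, c) = 6*(2*c) = 12*c)
E(K) = -48/K (E(K) = (12*(4*(-1)))/K = (12*(-4))/K = -48/K)
g(P) = 4*P² (g(P) = (2*P)² = 4*P²)
4230/g(E(8)) + 1886/T(-24, 9) = 4230/((4*(-48/8)²)) + 1886/(9²) = 4230/((4*(-48*⅛)²)) + 1886/81 = 4230/((4*(-6)²)) + 1886*(1/81) = 4230/((4*36)) + 1886/81 = 4230/144 + 1886/81 = 4230*(1/144) + 1886/81 = 235/8 + 1886/81 = 34123/648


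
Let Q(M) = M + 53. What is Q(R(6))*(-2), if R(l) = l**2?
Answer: -178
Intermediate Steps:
Q(M) = 53 + M
Q(R(6))*(-2) = (53 + 6**2)*(-2) = (53 + 36)*(-2) = 89*(-2) = -178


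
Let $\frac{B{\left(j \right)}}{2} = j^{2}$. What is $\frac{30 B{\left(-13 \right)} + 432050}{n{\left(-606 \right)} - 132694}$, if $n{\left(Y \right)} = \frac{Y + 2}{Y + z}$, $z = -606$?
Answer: $- \frac{19140510}{5743733} \approx -3.3324$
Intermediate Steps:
$n{\left(Y \right)} = \frac{2 + Y}{-606 + Y}$ ($n{\left(Y \right)} = \frac{Y + 2}{Y - 606} = \frac{2 + Y}{-606 + Y}$)
$B{\left(j \right)} = 2 j^{2}$
$\frac{30 B{\left(-13 \right)} + 432050}{n{\left(-606 \right)} - 132694} = \frac{30 \cdot 2 \left(-13\right)^{2} + 432050}{\frac{2 - 606}{-606 - 606} - 132694} = \frac{30 \cdot 2 \cdot 169 + 432050}{\frac{1}{-1212} \left(-604\right) - 132694} = \frac{30 \cdot 338 + 432050}{\left(- \frac{1}{1212}\right) \left(-604\right) - 132694} = \frac{10140 + 432050}{\frac{151}{303} - 132694} = \frac{442190}{- \frac{40206131}{303}} = 442190 \left(- \frac{303}{40206131}\right) = - \frac{19140510}{5743733}$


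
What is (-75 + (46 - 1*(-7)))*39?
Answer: -858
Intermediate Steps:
(-75 + (46 - 1*(-7)))*39 = (-75 + (46 + 7))*39 = (-75 + 53)*39 = -22*39 = -858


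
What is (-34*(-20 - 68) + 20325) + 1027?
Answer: 24344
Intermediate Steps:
(-34*(-20 - 68) + 20325) + 1027 = (-34*(-88) + 20325) + 1027 = (2992 + 20325) + 1027 = 23317 + 1027 = 24344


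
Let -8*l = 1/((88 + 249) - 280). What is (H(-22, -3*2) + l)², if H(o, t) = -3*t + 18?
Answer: 269452225/207936 ≈ 1295.8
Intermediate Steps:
H(o, t) = 18 - 3*t
l = -1/456 (l = -1/(8*((88 + 249) - 280)) = -1/(8*(337 - 280)) = -⅛/57 = -⅛*1/57 = -1/456 ≈ -0.0021930)
(H(-22, -3*2) + l)² = ((18 - (-9)*2) - 1/456)² = ((18 - 3*(-6)) - 1/456)² = ((18 + 18) - 1/456)² = (36 - 1/456)² = (16415/456)² = 269452225/207936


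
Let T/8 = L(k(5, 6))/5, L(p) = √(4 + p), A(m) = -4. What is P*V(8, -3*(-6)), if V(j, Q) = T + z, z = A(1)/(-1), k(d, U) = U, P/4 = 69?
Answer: 1104 + 2208*√10/5 ≈ 2500.5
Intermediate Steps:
P = 276 (P = 4*69 = 276)
z = 4 (z = -4/(-1) = -4*(-1) = 4)
T = 8*√10/5 (T = 8*(√(4 + 6)/5) = 8*(√10*(⅕)) = 8*(√10/5) = 8*√10/5 ≈ 5.0596)
V(j, Q) = 4 + 8*√10/5 (V(j, Q) = 8*√10/5 + 4 = 4 + 8*√10/5)
P*V(8, -3*(-6)) = 276*(4 + 8*√10/5) = 1104 + 2208*√10/5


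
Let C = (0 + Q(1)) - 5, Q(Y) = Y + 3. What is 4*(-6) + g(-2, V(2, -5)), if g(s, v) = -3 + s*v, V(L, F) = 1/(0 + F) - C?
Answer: -143/5 ≈ -28.600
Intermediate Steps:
Q(Y) = 3 + Y
C = -1 (C = (0 + (3 + 1)) - 5 = (0 + 4) - 5 = 4 - 5 = -1)
V(L, F) = 1 + 1/F (V(L, F) = 1/(0 + F) - 1*(-1) = 1/F + 1 = 1 + 1/F)
4*(-6) + g(-2, V(2, -5)) = 4*(-6) + (-3 - 2*(1 - 5)/(-5)) = -24 + (-3 - (-2)*(-4)/5) = -24 + (-3 - 2*⅘) = -24 + (-3 - 8/5) = -24 - 23/5 = -143/5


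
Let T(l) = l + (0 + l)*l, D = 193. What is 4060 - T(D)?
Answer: -33382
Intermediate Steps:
T(l) = l + l² (T(l) = l + l*l = l + l²)
4060 - T(D) = 4060 - 193*(1 + 193) = 4060 - 193*194 = 4060 - 1*37442 = 4060 - 37442 = -33382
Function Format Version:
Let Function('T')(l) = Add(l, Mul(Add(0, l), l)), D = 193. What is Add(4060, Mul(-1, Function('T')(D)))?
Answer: -33382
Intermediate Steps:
Function('T')(l) = Add(l, Pow(l, 2)) (Function('T')(l) = Add(l, Mul(l, l)) = Add(l, Pow(l, 2)))
Add(4060, Mul(-1, Function('T')(D))) = Add(4060, Mul(-1, Mul(193, Add(1, 193)))) = Add(4060, Mul(-1, Mul(193, 194))) = Add(4060, Mul(-1, 37442)) = Add(4060, -37442) = -33382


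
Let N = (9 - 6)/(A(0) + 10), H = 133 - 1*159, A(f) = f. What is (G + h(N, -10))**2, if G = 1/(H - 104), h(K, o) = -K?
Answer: 16/169 ≈ 0.094675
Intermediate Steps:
H = -26 (H = 133 - 159 = -26)
N = 3/10 (N = (9 - 6)/(0 + 10) = 3/10 ≈ 0.30000)
G = -1/130 (G = 1/(-26 - 104) = 1/(-130) = -1/130 ≈ -0.0076923)
(G + h(N, -10))**2 = (-1/130 - 1*3/10)**2 = (-1/130 - 3/10)**2 = (-4/13)**2 = 16/169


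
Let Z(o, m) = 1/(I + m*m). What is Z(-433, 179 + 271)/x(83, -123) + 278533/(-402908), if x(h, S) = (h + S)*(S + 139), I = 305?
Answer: -9038061711127/13073881110400 ≈ -0.69131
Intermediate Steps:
x(h, S) = (139 + S)*(S + h) (x(h, S) = (S + h)*(139 + S) = (139 + S)*(S + h))
Z(o, m) = 1/(305 + m²) (Z(o, m) = 1/(305 + m*m) = 1/(305 + m²))
Z(-433, 179 + 271)/x(83, -123) + 278533/(-402908) = 1/((305 + (179 + 271)²)*((-123)² + 139*(-123) + 139*83 - 123*83)) + 278533/(-402908) = 1/((305 + 450²)*(15129 - 17097 + 11537 - 10209)) + 278533*(-1/402908) = 1/((305 + 202500)*(-640)) - 278533/402908 = -1/640/202805 - 278533/402908 = (1/202805)*(-1/640) - 278533/402908 = -1/129795200 - 278533/402908 = -9038061711127/13073881110400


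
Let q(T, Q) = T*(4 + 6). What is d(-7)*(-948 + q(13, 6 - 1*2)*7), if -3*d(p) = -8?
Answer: -304/3 ≈ -101.33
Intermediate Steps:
q(T, Q) = 10*T (q(T, Q) = T*10 = 10*T)
d(p) = 8/3 (d(p) = -⅓*(-8) = 8/3)
d(-7)*(-948 + q(13, 6 - 1*2)*7) = 8*(-948 + (10*13)*7)/3 = 8*(-948 + 130*7)/3 = 8*(-948 + 910)/3 = (8/3)*(-38) = -304/3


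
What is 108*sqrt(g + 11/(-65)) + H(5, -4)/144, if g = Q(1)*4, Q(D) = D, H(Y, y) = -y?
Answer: 1/36 + 108*sqrt(16185)/65 ≈ 211.41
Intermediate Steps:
g = 4 (g = 1*4 = 4)
108*sqrt(g + 11/(-65)) + H(5, -4)/144 = 108*sqrt(4 + 11/(-65)) - 1*(-4)/144 = 108*sqrt(4 + 11*(-1/65)) + 4*(1/144) = 108*sqrt(4 - 11/65) + 1/36 = 108*sqrt(249/65) + 1/36 = 108*(sqrt(16185)/65) + 1/36 = 108*sqrt(16185)/65 + 1/36 = 1/36 + 108*sqrt(16185)/65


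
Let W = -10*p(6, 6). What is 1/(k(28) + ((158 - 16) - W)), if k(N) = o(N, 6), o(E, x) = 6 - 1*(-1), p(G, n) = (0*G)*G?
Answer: 1/149 ≈ 0.0067114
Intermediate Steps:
p(G, n) = 0 (p(G, n) = 0*G = 0)
o(E, x) = 7 (o(E, x) = 6 + 1 = 7)
k(N) = 7
W = 0 (W = -10*0 = 0)
1/(k(28) + ((158 - 16) - W)) = 1/(7 + ((158 - 16) - 1*0)) = 1/(7 + (142 + 0)) = 1/(7 + 142) = 1/149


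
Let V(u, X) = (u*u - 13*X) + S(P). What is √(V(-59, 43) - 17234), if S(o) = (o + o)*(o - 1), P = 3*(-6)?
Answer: 2*I*√3407 ≈ 116.74*I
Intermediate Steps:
P = -18
S(o) = 2*o*(-1 + o) (S(o) = (2*o)*(-1 + o) = 2*o*(-1 + o))
V(u, X) = 684 + u² - 13*X (V(u, X) = (u*u - 13*X) + 2*(-18)*(-1 - 18) = (u² - 13*X) + 2*(-18)*(-19) = (u² - 13*X) + 684 = 684 + u² - 13*X)
√(V(-59, 43) - 17234) = √((684 + (-59)² - 13*43) - 17234) = √((684 + 3481 - 559) - 17234) = √(3606 - 17234) = √(-13628) = 2*I*√3407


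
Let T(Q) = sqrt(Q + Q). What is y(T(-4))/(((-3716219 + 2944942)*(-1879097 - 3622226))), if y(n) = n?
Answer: 2*I*sqrt(2)/4243043899471 ≈ 6.666e-13*I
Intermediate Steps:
T(Q) = sqrt(2)*sqrt(Q) (T(Q) = sqrt(2*Q) = sqrt(2)*sqrt(Q))
y(T(-4))/(((-3716219 + 2944942)*(-1879097 - 3622226))) = (sqrt(2)*sqrt(-4))/(((-3716219 + 2944942)*(-1879097 - 3622226))) = (sqrt(2)*(2*I))/((-771277*(-5501323))) = (2*I*sqrt(2))/4243043899471 = (2*I*sqrt(2))*(1/4243043899471) = 2*I*sqrt(2)/4243043899471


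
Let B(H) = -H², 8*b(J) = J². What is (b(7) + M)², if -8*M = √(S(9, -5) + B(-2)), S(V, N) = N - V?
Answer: 2383/64 - 147*I*√2/32 ≈ 37.234 - 6.4965*I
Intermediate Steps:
b(J) = J²/8
M = -3*I*√2/8 (M = -√((-5 - 1*9) - 1*(-2)²)/8 = -√((-5 - 9) - 1*4)/8 = -√(-14 - 4)/8 = -3*I*√2/8 ≈ -0.53033*I)
(b(7) + M)² = ((⅛)*7² - 3*I*√2/8)² = ((⅛)*49 - 3*I*√2/8)² = (49/8 - 3*I*√2/8)²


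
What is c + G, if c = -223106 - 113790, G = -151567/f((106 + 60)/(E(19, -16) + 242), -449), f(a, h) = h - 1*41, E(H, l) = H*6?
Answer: -164927473/490 ≈ -3.3659e+5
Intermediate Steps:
E(H, l) = 6*H
f(a, h) = -41 + h (f(a, h) = h - 41 = -41 + h)
G = 151567/490 (G = -151567/(-41 - 449) = -151567/(-490) = -151567*(-1/490) = 151567/490 ≈ 309.32)
c = -336896
c + G = -336896 + 151567/490 = -164927473/490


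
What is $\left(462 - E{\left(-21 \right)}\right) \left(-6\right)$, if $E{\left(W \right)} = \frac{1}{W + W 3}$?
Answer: $- \frac{38809}{14} \approx -2772.1$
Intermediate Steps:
$E{\left(W \right)} = \frac{1}{4 W}$ ($E{\left(W \right)} = \frac{1}{W + 3 W} = \frac{1}{4 W}$)
$\left(462 - E{\left(-21 \right)}\right) \left(-6\right) = \left(462 - \frac{1}{4 \left(-21\right)}\right) \left(-6\right) = \left(462 - \frac{1}{4} \left(- \frac{1}{21}\right)\right) \left(-6\right) = \left(462 - - \frac{1}{84}\right) \left(-6\right) = \left(462 + \frac{1}{84}\right) \left(-6\right) = \frac{38809}{84} \left(-6\right) = - \frac{38809}{14}$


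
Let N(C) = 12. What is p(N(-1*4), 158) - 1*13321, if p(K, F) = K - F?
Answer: -13467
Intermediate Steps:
p(N(-1*4), 158) - 1*13321 = (12 - 1*158) - 1*13321 = (12 - 158) - 13321 = -146 - 13321 = -13467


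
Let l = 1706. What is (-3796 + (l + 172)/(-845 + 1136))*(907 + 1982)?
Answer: -1061955954/97 ≈ -1.0948e+7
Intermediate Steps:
(-3796 + (l + 172)/(-845 + 1136))*(907 + 1982) = (-3796 + (1706 + 172)/(-845 + 1136))*(907 + 1982) = (-3796 + 1878/291)*2889 = (-3796 + 1878*(1/291))*2889 = (-3796 + 626/97)*2889 = -367586/97*2889 = -1061955954/97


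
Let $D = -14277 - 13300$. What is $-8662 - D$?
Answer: $18915$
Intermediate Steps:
$D = -27577$
$-8662 - D = -8662 - -27577 = -8662 + 27577 = 18915$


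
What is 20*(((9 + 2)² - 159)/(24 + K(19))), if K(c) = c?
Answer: -760/43 ≈ -17.674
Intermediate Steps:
20*(((9 + 2)² - 159)/(24 + K(19))) = 20*(((9 + 2)² - 159)/(24 + 19)) = 20*((11² - 159)/43) = 20*((121 - 159)*(1/43)) = 20*(-38*1/43) = 20*(-38/43) = -760/43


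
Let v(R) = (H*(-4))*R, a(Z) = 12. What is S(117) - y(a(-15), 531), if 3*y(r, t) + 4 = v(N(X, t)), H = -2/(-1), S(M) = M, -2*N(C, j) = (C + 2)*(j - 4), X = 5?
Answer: -14401/3 ≈ -4800.3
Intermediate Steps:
N(C, j) = -(-4 + j)*(2 + C)/2 (N(C, j) = -(C + 2)*(j - 4)/2 = -(2 + C)*(-4 + j)/2 = -(-4 + j)*(2 + C)/2)
H = 2 (H = -2*(-1) = 2)
v(R) = -8*R (v(R) = (2*(-4))*R = -8*R)
y(r, t) = -116/3 + 28*t/3 (y(r, t) = -4/3 + (-8*(4 - t + 2*5 - ½*5*t))/3 = -4/3 + (-8*(4 - t + 10 - 5*t/2))/3 = -4/3 + (-8*(14 - 7*t/2))/3 = -4/3 + (-112 + 28*t)/3 = -4/3 + (-112/3 + 28*t/3) = -116/3 + 28*t/3)
S(117) - y(a(-15), 531) = 117 - (-116/3 + (28/3)*531) = 117 - (-116/3 + 4956) = 117 - 1*14752/3 = 117 - 14752/3 = -14401/3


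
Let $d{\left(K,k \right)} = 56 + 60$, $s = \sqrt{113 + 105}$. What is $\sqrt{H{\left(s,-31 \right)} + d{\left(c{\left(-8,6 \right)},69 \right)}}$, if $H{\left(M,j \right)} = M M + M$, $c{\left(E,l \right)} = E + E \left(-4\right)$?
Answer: $\sqrt{334 + \sqrt{218}} \approx 18.675$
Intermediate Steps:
$c{\left(E,l \right)} = - 3 E$ ($c{\left(E,l \right)} = E - 4 E = - 3 E$)
$s = \sqrt{218} \approx 14.765$
$d{\left(K,k \right)} = 116$
$H{\left(M,j \right)} = M + M^{2}$ ($H{\left(M,j \right)} = M^{2} + M = M + M^{2}$)
$\sqrt{H{\left(s,-31 \right)} + d{\left(c{\left(-8,6 \right)},69 \right)}} = \sqrt{\sqrt{218} \left(1 + \sqrt{218}\right) + 116} = \sqrt{116 + \sqrt{218} \left(1 + \sqrt{218}\right)}$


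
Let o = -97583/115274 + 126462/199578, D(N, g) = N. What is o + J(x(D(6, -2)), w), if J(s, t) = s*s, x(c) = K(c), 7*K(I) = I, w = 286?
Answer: 98039537913/187883594038 ≈ 0.52181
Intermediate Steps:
o = -816273231/3834359062 (o = -97583*1/115274 + 126462*(1/199578) = -97583/115274 + 21077/33263 = -816273231/3834359062 ≈ -0.21288)
K(I) = I/7
x(c) = c/7
J(s, t) = s**2
o + J(x(D(6, -2)), w) = -816273231/3834359062 + ((1/7)*6)**2 = -816273231/3834359062 + (6/7)**2 = -816273231/3834359062 + 36/49 = 98039537913/187883594038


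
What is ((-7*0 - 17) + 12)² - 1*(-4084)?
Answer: 4109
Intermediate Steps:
((-7*0 - 17) + 12)² - 1*(-4084) = ((0 - 17) + 12)² + 4084 = (-17 + 12)² + 4084 = (-5)² + 4084 = 25 + 4084 = 4109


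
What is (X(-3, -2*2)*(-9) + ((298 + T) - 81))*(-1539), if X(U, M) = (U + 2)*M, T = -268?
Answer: 133893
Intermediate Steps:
X(U, M) = M*(2 + U) (X(U, M) = (2 + U)*M = M*(2 + U))
(X(-3, -2*2)*(-9) + ((298 + T) - 81))*(-1539) = (((-2*2)*(2 - 3))*(-9) + ((298 - 268) - 81))*(-1539) = (-4*(-1)*(-9) + (30 - 81))*(-1539) = (4*(-9) - 51)*(-1539) = (-36 - 51)*(-1539) = -87*(-1539) = 133893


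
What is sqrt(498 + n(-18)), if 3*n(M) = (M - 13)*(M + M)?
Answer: sqrt(870) ≈ 29.496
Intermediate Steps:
n(M) = 2*M*(-13 + M)/3 (n(M) = ((M - 13)*(M + M))/3 = ((-13 + M)*(2*M))/3 = (2*M*(-13 + M))/3 = 2*M*(-13 + M)/3)
sqrt(498 + n(-18)) = sqrt(498 + (2/3)*(-18)*(-13 - 18)) = sqrt(498 + (2/3)*(-18)*(-31)) = sqrt(498 + 372) = sqrt(870)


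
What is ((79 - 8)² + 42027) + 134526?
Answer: 181594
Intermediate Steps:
((79 - 8)² + 42027) + 134526 = (71² + 42027) + 134526 = (5041 + 42027) + 134526 = 47068 + 134526 = 181594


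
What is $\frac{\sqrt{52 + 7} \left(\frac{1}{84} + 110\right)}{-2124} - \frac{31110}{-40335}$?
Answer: $\frac{2074}{2689} - \frac{9241 \sqrt{59}}{178416} \approx 0.37345$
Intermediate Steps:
$\frac{\sqrt{52 + 7} \left(\frac{1}{84} + 110\right)}{-2124} - \frac{31110}{-40335} = \sqrt{59} \left(\frac{1}{84} + 110\right) \left(- \frac{1}{2124}\right) - - \frac{2074}{2689} = \sqrt{59} \cdot \frac{9241}{84} \left(- \frac{1}{2124}\right) + \frac{2074}{2689} = \frac{9241 \sqrt{59}}{84} \left(- \frac{1}{2124}\right) + \frac{2074}{2689} = - \frac{9241 \sqrt{59}}{178416} + \frac{2074}{2689} = \frac{2074}{2689} - \frac{9241 \sqrt{59}}{178416}$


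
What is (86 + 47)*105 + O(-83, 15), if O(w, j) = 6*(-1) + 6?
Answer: 13965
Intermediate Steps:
O(w, j) = 0 (O(w, j) = -6 + 6 = 0)
(86 + 47)*105 + O(-83, 15) = (86 + 47)*105 + 0 = 133*105 + 0 = 13965 + 0 = 13965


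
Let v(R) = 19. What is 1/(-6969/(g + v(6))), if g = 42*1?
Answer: -61/6969 ≈ -0.0087530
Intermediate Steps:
g = 42
1/(-6969/(g + v(6))) = 1/(-6969/(42 + 19)) = 1/(-6969/61) = -61/6969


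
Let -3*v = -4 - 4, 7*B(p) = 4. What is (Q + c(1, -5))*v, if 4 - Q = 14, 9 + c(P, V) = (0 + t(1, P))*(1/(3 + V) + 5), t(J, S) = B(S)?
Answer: -920/21 ≈ -43.810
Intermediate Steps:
B(p) = 4/7 (B(p) = (⅐)*4 = 4/7)
v = 8/3 (v = -(-4 - 4)/3 = -⅓*(-8) = 8/3 ≈ 2.6667)
t(J, S) = 4/7
c(P, V) = -43/7 + 4/(7*(3 + V)) (c(P, V) = -9 + (0 + 4/7)*(1/(3 + V) + 5) = -9 + 4*(5 + 1/(3 + V))/7 = -9 + (20/7 + 4/(7*(3 + V))) = -43/7 + 4/(7*(3 + V)))
Q = -10 (Q = 4 - 1*14 = 4 - 14 = -10)
(Q + c(1, -5))*v = (-10 + (-125 - 43*(-5))/(7*(3 - 5)))*(8/3) = (-10 + (⅐)*(-125 + 215)/(-2))*(8/3) = (-10 + (⅐)*(-½)*90)*(8/3) = (-10 - 45/7)*(8/3) = -115/7*8/3 = -920/21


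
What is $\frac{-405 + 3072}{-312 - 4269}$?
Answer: $- \frac{889}{1527} \approx -0.58219$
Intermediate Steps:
$\frac{-405 + 3072}{-312 - 4269} = \frac{2667}{-4581} = 2667 \left(- \frac{1}{4581}\right) = - \frac{889}{1527}$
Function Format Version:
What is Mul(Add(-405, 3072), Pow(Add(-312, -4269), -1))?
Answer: Rational(-889, 1527) ≈ -0.58219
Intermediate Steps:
Mul(Add(-405, 3072), Pow(Add(-312, -4269), -1)) = Mul(2667, Pow(-4581, -1)) = Mul(2667, Rational(-1, 4581)) = Rational(-889, 1527)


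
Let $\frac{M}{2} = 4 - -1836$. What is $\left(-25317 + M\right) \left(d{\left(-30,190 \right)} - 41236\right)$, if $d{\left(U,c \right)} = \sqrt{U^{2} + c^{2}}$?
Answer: $892223332 - 216370 \sqrt{370} \approx 8.8806 \cdot 10^{8}$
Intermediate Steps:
$M = 3680$ ($M = 2 \left(4 - -1836\right) = 2 \left(4 + 1836\right) = 2 \cdot 1840 = 3680$)
$\left(-25317 + M\right) \left(d{\left(-30,190 \right)} - 41236\right) = \left(-25317 + 3680\right) \left(\sqrt{\left(-30\right)^{2} + 190^{2}} - 41236\right) = - 21637 \left(\sqrt{900 + 36100} - 41236\right) = - 21637 \left(\sqrt{37000} - 41236\right) = - 21637 \left(10 \sqrt{370} - 41236\right) = - 21637 \left(-41236 + 10 \sqrt{370}\right) = 892223332 - 216370 \sqrt{370}$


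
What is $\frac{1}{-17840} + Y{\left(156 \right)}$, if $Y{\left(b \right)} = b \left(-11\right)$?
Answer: $- \frac{30613441}{17840} \approx -1716.0$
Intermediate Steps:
$Y{\left(b \right)} = - 11 b$
$\frac{1}{-17840} + Y{\left(156 \right)} = \frac{1}{-17840} - 1716 = - \frac{1}{17840} - 1716 = - \frac{30613441}{17840}$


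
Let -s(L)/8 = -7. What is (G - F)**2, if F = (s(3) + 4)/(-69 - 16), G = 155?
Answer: 7006609/289 ≈ 24244.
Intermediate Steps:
s(L) = 56 (s(L) = -8*(-7) = 56)
F = -12/17 (F = (56 + 4)/(-69 - 16) = 60/(-85) = 60*(-1/85) = -12/17 ≈ -0.70588)
(G - F)**2 = (155 - 1*(-12/17))**2 = (155 + 12/17)**2 = (2647/17)**2 = 7006609/289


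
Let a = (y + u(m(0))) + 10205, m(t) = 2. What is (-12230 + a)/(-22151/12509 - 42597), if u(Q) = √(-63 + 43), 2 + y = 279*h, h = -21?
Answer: 49322987/266434012 - 12509*I*√5/266434012 ≈ 0.18512 - 0.00010498*I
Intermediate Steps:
y = -5861 (y = -2 + 279*(-21) = -2 - 5859 = -5861)
u(Q) = 2*I*√5 (u(Q) = √(-20) = 2*I*√5)
a = 4344 + 2*I*√5 (a = (-5861 + 2*I*√5) + 10205 = 4344 + 2*I*√5 ≈ 4344.0 + 4.4721*I)
(-12230 + a)/(-22151/12509 - 42597) = (-12230 + (4344 + 2*I*√5))/(-22151/12509 - 42597) = (-7886 + 2*I*√5)/(-22151*1/12509 - 42597) = (-7886 + 2*I*√5)/(-22151/12509 - 42597) = (-7886 + 2*I*√5)/(-532868024/12509) = (-7886 + 2*I*√5)*(-12509/532868024) = 49322987/266434012 - 12509*I*√5/266434012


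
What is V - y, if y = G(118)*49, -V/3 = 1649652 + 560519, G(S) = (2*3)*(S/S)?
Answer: -6630807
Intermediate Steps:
G(S) = 6 (G(S) = 6*1 = 6)
V = -6630513 (V = -3*(1649652 + 560519) = -3*2210171 = -6630513)
y = 294 (y = 6*49 = 294)
V - y = -6630513 - 1*294 = -6630513 - 294 = -6630807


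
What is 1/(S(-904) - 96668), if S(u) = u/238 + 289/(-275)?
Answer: -32725/3163618991 ≈ -1.0344e-5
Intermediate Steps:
S(u) = -289/275 + u/238 (S(u) = u*(1/238) + 289*(-1/275) = u/238 - 289/275 = -289/275 + u/238)
1/(S(-904) - 96668) = 1/((-289/275 + (1/238)*(-904)) - 96668) = 1/((-289/275 - 452/119) - 96668) = 1/(-158691/32725 - 96668) = 1/(-3163618991/32725) = -32725/3163618991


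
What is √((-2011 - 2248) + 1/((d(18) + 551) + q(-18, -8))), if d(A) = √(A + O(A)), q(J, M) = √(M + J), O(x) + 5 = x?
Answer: √((-2346708 - 4259*√31 - 4259*I*√26)/(551 + √31 + I*√26)) ≈ 0.e-7 - 65.261*I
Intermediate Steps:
O(x) = -5 + x
q(J, M) = √(J + M)
d(A) = √(-5 + 2*A) (d(A) = √(A + (-5 + A)) = √(-5 + 2*A))
√((-2011 - 2248) + 1/((d(18) + 551) + q(-18, -8))) = √((-2011 - 2248) + 1/((√(-5 + 2*18) + 551) + √(-18 - 8))) = √(-4259 + 1/((√(-5 + 36) + 551) + √(-26))) = √(-4259 + 1/((√31 + 551) + I*√26)) = √(-4259 + 1/((551 + √31) + I*√26)) = √(-4259 + 1/(551 + √31 + I*√26))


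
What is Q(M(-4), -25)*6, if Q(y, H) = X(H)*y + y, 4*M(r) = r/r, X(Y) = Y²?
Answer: 939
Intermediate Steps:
M(r) = ¼ (M(r) = (r/r)/4 = (¼)*1 = ¼)
Q(y, H) = y + y*H² (Q(y, H) = H²*y + y = y*H² + y = y + y*H²)
Q(M(-4), -25)*6 = ((1 + (-25)²)/4)*6 = ((1 + 625)/4)*6 = ((¼)*626)*6 = (313/2)*6 = 939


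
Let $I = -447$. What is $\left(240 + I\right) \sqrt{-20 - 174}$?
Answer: $- 207 i \sqrt{194} \approx - 2883.2 i$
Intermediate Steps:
$\left(240 + I\right) \sqrt{-20 - 174} = \left(240 - 447\right) \sqrt{-20 - 174} = - 207 \sqrt{-194} = - 207 i \sqrt{194}$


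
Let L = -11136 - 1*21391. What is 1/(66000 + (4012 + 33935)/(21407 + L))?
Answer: 80/5279727 ≈ 1.5152e-5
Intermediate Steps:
L = -32527 (L = -11136 - 21391 = -32527)
1/(66000 + (4012 + 33935)/(21407 + L)) = 1/(66000 + (4012 + 33935)/(21407 - 32527)) = 1/(66000 + 37947/(-11120)) = 1/(66000 + 37947*(-1/11120)) = 1/(66000 - 273/80) = 1/(5279727/80) = 80/5279727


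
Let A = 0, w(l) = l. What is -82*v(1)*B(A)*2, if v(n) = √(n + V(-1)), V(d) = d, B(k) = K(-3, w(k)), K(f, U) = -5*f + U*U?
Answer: 0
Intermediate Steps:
K(f, U) = U² - 5*f (K(f, U) = -5*f + U² = U² - 5*f)
B(k) = 15 + k² (B(k) = k² - 5*(-3) = k² + 15 = 15 + k²)
v(n) = √(-1 + n) (v(n) = √(n - 1) = √(-1 + n))
-82*v(1)*B(A)*2 = -82*√(-1 + 1)*(15 + 0²)*2 = -82*√0*(15 + 0)*2 = -82*0*15*2 = -0*2 = -82*0 = 0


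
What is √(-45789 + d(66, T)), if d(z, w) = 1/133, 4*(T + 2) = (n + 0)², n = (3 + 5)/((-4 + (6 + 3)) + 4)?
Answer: 4*I*√50622593/133 ≈ 213.98*I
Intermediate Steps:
n = 8/9 (n = 8/((-4 + 9) + 4) = 8/(5 + 4) = 8/9 ≈ 0.88889)
T = -146/81 (T = -2 + (8/9 + 0)²/4 = -2 + (8/9)²/4 = -2 + (¼)*(64/81) = -2 + 16/81 = -146/81 ≈ -1.8025)
d(z, w) = 1/133
√(-45789 + d(66, T)) = √(-45789 + 1/133) = √(-6089936/133) = 4*I*√50622593/133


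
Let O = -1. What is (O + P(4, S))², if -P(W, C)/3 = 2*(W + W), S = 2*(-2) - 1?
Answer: 2401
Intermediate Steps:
S = -5 (S = -4 - 1 = -5)
P(W, C) = -12*W (P(W, C) = -6*(W + W) = -6*2*W = -12*W)
(O + P(4, S))² = (-1 - 12*4)² = (-1 - 48)² = (-49)² = 2401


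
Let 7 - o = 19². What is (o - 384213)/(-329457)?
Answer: 128189/109819 ≈ 1.1673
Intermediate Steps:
o = -354 (o = 7 - 1*19² = 7 - 1*361 = 7 - 361 = -354)
(o - 384213)/(-329457) = (-354 - 384213)/(-329457) = -384567*(-1/329457) = 128189/109819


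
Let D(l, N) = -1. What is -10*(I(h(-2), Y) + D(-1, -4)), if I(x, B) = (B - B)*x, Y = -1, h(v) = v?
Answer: 10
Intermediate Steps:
I(x, B) = 0 (I(x, B) = 0*x = 0)
-10*(I(h(-2), Y) + D(-1, -4)) = -10*(0 - 1) = -10*(-1) = 10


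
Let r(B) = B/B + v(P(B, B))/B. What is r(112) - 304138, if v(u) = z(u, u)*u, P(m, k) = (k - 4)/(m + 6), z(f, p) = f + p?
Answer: -14821811829/48734 ≈ -3.0414e+5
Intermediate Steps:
P(m, k) = (-4 + k)/(6 + m)
v(u) = 2*u² (v(u) = (u + u)*u = (2*u)*u = 2*u²)
r(B) = 1 + 2*(-4 + B)²/(B*(6 + B)²) (r(B) = B/B + (2*((-4 + B)/(6 + B))²)/B = 1 + (2*((-4 + B)²/(6 + B)²))/B = 1 + (2*(-4 + B)²/(6 + B)²)/B = 1 + 2*(-4 + B)²/(B*(6 + B)²))
r(112) - 304138 = (1 + 2*(-4 + 112)²/(112*(6 + 112)²)) - 304138 = (1 + 2*(1/112)*108²/118²) - 304138 = (1 + 2*(1/112)*11664*(1/13924)) - 304138 = (1 + 729/48734) - 304138 = 49463/48734 - 304138 = -14821811829/48734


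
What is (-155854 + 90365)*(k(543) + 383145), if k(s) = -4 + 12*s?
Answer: -25518247273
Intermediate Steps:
(-155854 + 90365)*(k(543) + 383145) = (-155854 + 90365)*((-4 + 12*543) + 383145) = -65489*((-4 + 6516) + 383145) = -65489*(6512 + 383145) = -65489*389657 = -25518247273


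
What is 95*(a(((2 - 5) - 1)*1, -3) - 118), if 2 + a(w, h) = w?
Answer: -11780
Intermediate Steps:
a(w, h) = -2 + w
95*(a(((2 - 5) - 1)*1, -3) - 118) = 95*((-2 + ((2 - 5) - 1)*1) - 118) = 95*((-2 + (-3 - 1)*1) - 118) = 95*((-2 - 4*1) - 118) = 95*((-2 - 4) - 118) = 95*(-6 - 118) = 95*(-124) = -11780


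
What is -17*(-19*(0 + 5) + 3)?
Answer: 1564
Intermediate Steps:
-17*(-19*(0 + 5) + 3) = -17*(-19*5 + 3) = -17*(-95 + 3) = -17*(-92) = 1564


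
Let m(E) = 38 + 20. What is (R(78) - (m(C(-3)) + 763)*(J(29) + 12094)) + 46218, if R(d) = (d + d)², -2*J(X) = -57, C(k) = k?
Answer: -19764037/2 ≈ -9.8820e+6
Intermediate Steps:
m(E) = 58
J(X) = 57/2 (J(X) = -½*(-57) = 57/2)
R(d) = 4*d² (R(d) = (2*d)² = 4*d²)
(R(78) - (m(C(-3)) + 763)*(J(29) + 12094)) + 46218 = (4*78² - (58 + 763)*(57/2 + 12094)) + 46218 = (4*6084 - 821*24245/2) + 46218 = (24336 - 1*19905145/2) + 46218 = (24336 - 19905145/2) + 46218 = -19856473/2 + 46218 = -19764037/2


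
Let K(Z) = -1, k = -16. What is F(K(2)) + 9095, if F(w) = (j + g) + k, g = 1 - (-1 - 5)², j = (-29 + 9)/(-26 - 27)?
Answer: 479352/53 ≈ 9044.4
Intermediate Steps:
j = 20/53 (j = -20/(-53) = -20*(-1/53) = 20/53 ≈ 0.37736)
g = -35 (g = 1 - 1*(-6)² = 1 - 1*36 = 1 - 36 = -35)
F(w) = -2683/53 (F(w) = (20/53 - 35) - 16 = -1835/53 - 16 = -2683/53)
F(K(2)) + 9095 = -2683/53 + 9095 = 479352/53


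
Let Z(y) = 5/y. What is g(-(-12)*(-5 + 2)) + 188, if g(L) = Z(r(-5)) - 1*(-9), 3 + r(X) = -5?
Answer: 1571/8 ≈ 196.38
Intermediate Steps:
r(X) = -8 (r(X) = -3 - 5 = -8)
g(L) = 67/8 (g(L) = 5/(-8) - 1*(-9) = 5*(-⅛) + 9 = -5/8 + 9 = 67/8)
g(-(-12)*(-5 + 2)) + 188 = 67/8 + 188 = 1571/8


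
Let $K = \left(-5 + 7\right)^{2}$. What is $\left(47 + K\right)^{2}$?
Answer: $2601$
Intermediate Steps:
$K = 4$ ($K = 2^{2} = 4$)
$\left(47 + K\right)^{2} = \left(47 + 4\right)^{2} = 51^{2} = 2601$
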